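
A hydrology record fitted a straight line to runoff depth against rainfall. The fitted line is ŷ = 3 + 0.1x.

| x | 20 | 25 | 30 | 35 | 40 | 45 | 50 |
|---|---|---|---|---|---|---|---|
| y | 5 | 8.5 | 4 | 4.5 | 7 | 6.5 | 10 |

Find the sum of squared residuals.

SSE = 22

x=20: ŷ = 3 + 0.1·20 = 5; e = 5 − 5 = 0
x=25: ŷ = 3 + 0.1·25 = 5.5; e = 8.5 − 5.5 = 3
x=30: ŷ = 3 + 0.1·30 = 6; e = 4 − 6 = -2
x=35: ŷ = 3 + 0.1·35 = 6.5; e = 4.5 − 6.5 = -2
x=40: ŷ = 3 + 0.1·40 = 7; e = 7 − 7 = 0
x=45: ŷ = 3 + 0.1·45 = 7.5; e = 6.5 − 7.5 = -1
x=50: ŷ = 3 + 0.1·50 = 8; e = 10 − 8 = 2
SSE = 0 + 9 + 4 + 4 + 0 + 1 + 4 = 22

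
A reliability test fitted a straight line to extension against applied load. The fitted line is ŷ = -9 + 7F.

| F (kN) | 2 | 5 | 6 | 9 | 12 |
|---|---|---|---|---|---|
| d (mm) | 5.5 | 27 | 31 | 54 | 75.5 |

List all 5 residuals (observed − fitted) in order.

0.5, 1, -2, 0, 0.5

F=2: ŷ = -9 + 7·2 = 5; r = 5.5 − 5 = 0.5
F=5: ŷ = -9 + 7·5 = 26; r = 27 − 26 = 1
F=6: ŷ = -9 + 7·6 = 33; r = 31 − 33 = -2
F=9: ŷ = -9 + 7·9 = 54; r = 54 − 54 = 0
F=12: ŷ = -9 + 7·12 = 75; r = 75.5 − 75 = 0.5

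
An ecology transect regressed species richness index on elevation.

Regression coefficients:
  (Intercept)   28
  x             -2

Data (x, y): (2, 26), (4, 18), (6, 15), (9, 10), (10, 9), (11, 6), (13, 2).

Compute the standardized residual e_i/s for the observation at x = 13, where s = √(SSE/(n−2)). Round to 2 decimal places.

x=2: ŷ = 28 − 2·2 = 24; e = 26 − 24 = 2
x=4: ŷ = 28 − 2·4 = 20; e = 18 − 20 = -2
x=6: ŷ = 28 − 2·6 = 16; e = 15 − 16 = -1
x=9: ŷ = 28 − 2·9 = 10; e = 10 − 10 = 0
x=10: ŷ = 28 − 2·10 = 8; e = 9 − 8 = 1
x=11: ŷ = 28 − 2·11 = 6; e = 6 − 6 = 0
x=13: ŷ = 28 − 2·13 = 2; e = 2 − 2 = 0
SSE = 4 + 4 + 1 + 0 + 1 + 0 + 0 = 10
s = √(10/5) = 1.41421
e/s = 0 / 1.41421 = 0.00

0.00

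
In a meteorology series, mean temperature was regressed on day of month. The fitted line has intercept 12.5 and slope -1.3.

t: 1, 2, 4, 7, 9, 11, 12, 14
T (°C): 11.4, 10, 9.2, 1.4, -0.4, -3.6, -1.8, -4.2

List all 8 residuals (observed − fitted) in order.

t=1: T̂ = 12.5 − 1.3·1 = 11.2; r = 11.4 − 11.2 = 0.2
t=2: T̂ = 12.5 − 1.3·2 = 9.9; r = 10 − 9.9 = 0.1
t=4: T̂ = 12.5 − 1.3·4 = 7.3; r = 9.2 − 7.3 = 1.9
t=7: T̂ = 12.5 − 1.3·7 = 3.4; r = 1.4 − 3.4 = -2
t=9: T̂ = 12.5 − 1.3·9 = 0.8; r = -0.4 − 0.8 = -1.2
t=11: T̂ = 12.5 − 1.3·11 = -1.8; r = -3.6 − (-1.8) = -1.8
t=12: T̂ = 12.5 − 1.3·12 = -3.1; r = -1.8 − (-3.1) = 1.3
t=14: T̂ = 12.5 − 1.3·14 = -5.7; r = -4.2 − (-5.7) = 1.5

0.2, 0.1, 1.9, -2, -1.2, -1.8, 1.3, 1.5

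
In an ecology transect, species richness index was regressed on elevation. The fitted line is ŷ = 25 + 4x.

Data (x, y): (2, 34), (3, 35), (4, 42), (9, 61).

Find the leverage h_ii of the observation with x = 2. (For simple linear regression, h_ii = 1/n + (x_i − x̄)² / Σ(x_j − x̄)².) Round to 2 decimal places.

h = 0.47

x̄ = (2 + 3 + 4 + 9)/4 = 4.5
Σ(x − x̄)² = 6.25 + 2.25 + 0.25 + 20.25 = 29
h = 1/4 + (-2.5)²/29 = 0.25 + 0.215517 = 0.47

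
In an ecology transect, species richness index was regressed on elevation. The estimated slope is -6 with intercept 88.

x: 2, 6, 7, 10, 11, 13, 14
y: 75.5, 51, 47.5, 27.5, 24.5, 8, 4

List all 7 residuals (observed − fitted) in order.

-0.5, -1, 1.5, -0.5, 2.5, -2, 0

x=2: ŷ = 88 − 6·2 = 76; e = 75.5 − 76 = -0.5
x=6: ŷ = 88 − 6·6 = 52; e = 51 − 52 = -1
x=7: ŷ = 88 − 6·7 = 46; e = 47.5 − 46 = 1.5
x=10: ŷ = 88 − 6·10 = 28; e = 27.5 − 28 = -0.5
x=11: ŷ = 88 − 6·11 = 22; e = 24.5 − 22 = 2.5
x=13: ŷ = 88 − 6·13 = 10; e = 8 − 10 = -2
x=14: ŷ = 88 − 6·14 = 4; e = 4 − 4 = 0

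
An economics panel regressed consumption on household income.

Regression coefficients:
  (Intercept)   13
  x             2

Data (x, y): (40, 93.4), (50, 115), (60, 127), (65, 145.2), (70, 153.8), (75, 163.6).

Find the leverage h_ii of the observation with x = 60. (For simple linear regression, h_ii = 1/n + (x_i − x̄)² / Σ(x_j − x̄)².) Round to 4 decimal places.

x̄ = (40 + 50 + 60 + 65 + 70 + 75)/6 = 60
Σ(x − x̄)² = 400 + 100 + 0 + 25 + 100 + 225 = 850
h = 1/6 + (0)²/850 = 0.166667 + 0 = 0.1667

h = 0.1667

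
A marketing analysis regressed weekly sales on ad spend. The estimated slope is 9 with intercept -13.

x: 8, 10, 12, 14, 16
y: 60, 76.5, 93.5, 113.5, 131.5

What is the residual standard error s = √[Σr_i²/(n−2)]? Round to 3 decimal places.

x=8: ŷ = -13 + 9·8 = 59; r = 60 − 59 = 1
x=10: ŷ = -13 + 9·10 = 77; r = 76.5 − 77 = -0.5
x=12: ŷ = -13 + 9·12 = 95; r = 93.5 − 95 = -1.5
x=14: ŷ = -13 + 9·14 = 113; r = 113.5 − 113 = 0.5
x=16: ŷ = -13 + 9·16 = 131; r = 131.5 − 131 = 0.5
SSE = 1 + 0.25 + 2.25 + 0.25 + 0.25 = 4
s = √(4/3) = √1.33333 ≈ 1.155

s = 1.155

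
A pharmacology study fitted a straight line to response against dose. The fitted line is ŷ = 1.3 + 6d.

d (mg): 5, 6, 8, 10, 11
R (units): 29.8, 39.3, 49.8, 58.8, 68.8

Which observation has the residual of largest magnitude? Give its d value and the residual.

d=5: ŷ = 1.3 + 6·5 = 31.3; e = 29.8 − 31.3 = -1.5
d=6: ŷ = 1.3 + 6·6 = 37.3; e = 39.3 − 37.3 = 2
d=8: ŷ = 1.3 + 6·8 = 49.3; e = 49.8 − 49.3 = 0.5
d=10: ŷ = 1.3 + 6·10 = 61.3; e = 58.8 − 61.3 = -2.5
d=11: ŷ = 1.3 + 6·11 = 67.3; e = 68.8 − 67.3 = 1.5
Largest |e| is 2.5 at d = 10, residual -2.5.

d = 10, e = -2.5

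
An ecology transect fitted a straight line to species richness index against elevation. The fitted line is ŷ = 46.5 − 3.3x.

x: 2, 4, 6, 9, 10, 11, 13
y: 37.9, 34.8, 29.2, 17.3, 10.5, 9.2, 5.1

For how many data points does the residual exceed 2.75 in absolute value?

1

x=2: ŷ = 46.5 − 3.3·2 = 39.9; e = 37.9 − 39.9 = -2
x=4: ŷ = 46.5 − 3.3·4 = 33.3; e = 34.8 − 33.3 = 1.5
x=6: ŷ = 46.5 − 3.3·6 = 26.7; e = 29.2 − 26.7 = 2.5
x=9: ŷ = 46.5 − 3.3·9 = 16.8; e = 17.3 − 16.8 = 0.5
x=10: ŷ = 46.5 − 3.3·10 = 13.5; e = 10.5 − 13.5 = -3
x=11: ŷ = 46.5 − 3.3·11 = 10.2; e = 9.2 − 10.2 = -1
x=13: ŷ = 46.5 − 3.3·13 = 3.6; e = 5.1 − 3.6 = 1.5
|e| > 2.75: x=10 (|e|=3) → 1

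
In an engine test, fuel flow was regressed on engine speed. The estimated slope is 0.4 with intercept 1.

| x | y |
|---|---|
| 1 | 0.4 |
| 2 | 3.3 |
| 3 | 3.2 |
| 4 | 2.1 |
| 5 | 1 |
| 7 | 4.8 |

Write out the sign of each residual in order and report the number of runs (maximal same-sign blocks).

4 runs

x=1: ŷ = 1 + 0.4·1 = 1.4; e = 0.4 − 1.4 = -1
x=2: ŷ = 1 + 0.4·2 = 1.8; e = 3.3 − 1.8 = 1.5
x=3: ŷ = 1 + 0.4·3 = 2.2; e = 3.2 − 2.2 = 1
x=4: ŷ = 1 + 0.4·4 = 2.6; e = 2.1 − 2.6 = -0.5
x=5: ŷ = 1 + 0.4·5 = 3; e = 1 − 3 = -2
x=7: ŷ = 1 + 0.4·7 = 3.8; e = 4.8 − 3.8 = 1
Signs: − + + − − +
Runs: −×1, +×2, −×2, +×1 → 4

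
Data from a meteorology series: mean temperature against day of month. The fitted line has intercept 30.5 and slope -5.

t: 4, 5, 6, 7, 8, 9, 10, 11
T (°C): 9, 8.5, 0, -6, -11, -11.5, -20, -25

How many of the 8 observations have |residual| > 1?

5

t=4: T̂ = 30.5 − 5·4 = 10.5; e = 9 − 10.5 = -1.5
t=5: T̂ = 30.5 − 5·5 = 5.5; e = 8.5 − 5.5 = 3
t=6: T̂ = 30.5 − 5·6 = 0.5; e = 0 − 0.5 = -0.5
t=7: T̂ = 30.5 − 5·7 = -4.5; e = -6 − (-4.5) = -1.5
t=8: T̂ = 30.5 − 5·8 = -9.5; e = -11 − (-9.5) = -1.5
t=9: T̂ = 30.5 − 5·9 = -14.5; e = -11.5 − (-14.5) = 3
t=10: T̂ = 30.5 − 5·10 = -19.5; e = -20 − (-19.5) = -0.5
t=11: T̂ = 30.5 − 5·11 = -24.5; e = -25 − (-24.5) = -0.5
|e| > 1: t=4 (|e|=1.5), t=5 (|e|=3), t=7 (|e|=1.5), t=8 (|e|=1.5), t=9 (|e|=3) → 5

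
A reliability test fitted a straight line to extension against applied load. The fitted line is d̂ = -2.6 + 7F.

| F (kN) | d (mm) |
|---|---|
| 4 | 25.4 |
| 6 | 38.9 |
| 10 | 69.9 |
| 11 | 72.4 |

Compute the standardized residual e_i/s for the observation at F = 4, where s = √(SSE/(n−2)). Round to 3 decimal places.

0.000

F=4: d̂ = -2.6 + 7·4 = 25.4; e = 25.4 − 25.4 = 0
F=6: d̂ = -2.6 + 7·6 = 39.4; e = 38.9 − 39.4 = -0.5
F=10: d̂ = -2.6 + 7·10 = 67.4; e = 69.9 − 67.4 = 2.5
F=11: d̂ = -2.6 + 7·11 = 74.4; e = 72.4 − 74.4 = -2
SSE = 0 + 0.25 + 6.25 + 4 = 10.5
s = √(10.5/2) = 2.29129
e/s = 0 / 2.29129 = 0.000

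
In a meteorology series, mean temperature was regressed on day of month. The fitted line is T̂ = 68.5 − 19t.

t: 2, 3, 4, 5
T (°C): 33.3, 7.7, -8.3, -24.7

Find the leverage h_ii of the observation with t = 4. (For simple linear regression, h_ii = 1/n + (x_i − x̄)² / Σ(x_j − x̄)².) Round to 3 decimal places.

t̄ = (2 + 3 + 4 + 5)/4 = 3.5
Σ(t − t̄)² = 2.25 + 0.25 + 0.25 + 2.25 = 5
h = 1/4 + (0.5)²/5 = 0.25 + 0.05 = 0.300

h = 0.300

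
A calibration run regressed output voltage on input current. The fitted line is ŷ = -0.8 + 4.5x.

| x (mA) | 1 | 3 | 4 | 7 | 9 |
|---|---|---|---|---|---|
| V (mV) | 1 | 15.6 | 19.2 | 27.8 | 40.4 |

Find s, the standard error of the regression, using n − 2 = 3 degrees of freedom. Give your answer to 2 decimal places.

x=1: ŷ = -0.8 + 4.5·1 = 3.7; e = 1 − 3.7 = -2.7
x=3: ŷ = -0.8 + 4.5·3 = 12.7; e = 15.6 − 12.7 = 2.9
x=4: ŷ = -0.8 + 4.5·4 = 17.2; e = 19.2 − 17.2 = 2
x=7: ŷ = -0.8 + 4.5·7 = 30.7; e = 27.8 − 30.7 = -2.9
x=9: ŷ = -0.8 + 4.5·9 = 39.7; e = 40.4 − 39.7 = 0.7
SSE = 7.29 + 8.41 + 4 + 8.41 + 0.49 = 28.6
s = √(28.6/3) = √9.53333 ≈ 3.09

s = 3.09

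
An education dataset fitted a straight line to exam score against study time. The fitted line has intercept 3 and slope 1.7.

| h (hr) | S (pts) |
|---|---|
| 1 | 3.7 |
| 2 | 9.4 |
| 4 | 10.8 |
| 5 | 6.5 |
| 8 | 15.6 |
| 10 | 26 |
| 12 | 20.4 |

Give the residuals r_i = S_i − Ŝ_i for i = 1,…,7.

-1, 3, 1, -5, -1, 6, -3

h=1: Ŝ = 3 + 1.7·1 = 4.7; r = 3.7 − 4.7 = -1
h=2: Ŝ = 3 + 1.7·2 = 6.4; r = 9.4 − 6.4 = 3
h=4: Ŝ = 3 + 1.7·4 = 9.8; r = 10.8 − 9.8 = 1
h=5: Ŝ = 3 + 1.7·5 = 11.5; r = 6.5 − 11.5 = -5
h=8: Ŝ = 3 + 1.7·8 = 16.6; r = 15.6 − 16.6 = -1
h=10: Ŝ = 3 + 1.7·10 = 20; r = 26 − 20 = 6
h=12: Ŝ = 3 + 1.7·12 = 23.4; r = 20.4 − 23.4 = -3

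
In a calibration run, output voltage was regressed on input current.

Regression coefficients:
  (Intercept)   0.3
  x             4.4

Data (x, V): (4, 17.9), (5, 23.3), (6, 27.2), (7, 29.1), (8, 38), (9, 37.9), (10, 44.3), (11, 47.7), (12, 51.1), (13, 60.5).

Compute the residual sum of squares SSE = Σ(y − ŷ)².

SSE = 29.5

x=4: V̂ = 0.3 + 4.4·4 = 17.9; r = 17.9 − 17.9 = 0
x=5: V̂ = 0.3 + 4.4·5 = 22.3; r = 23.3 − 22.3 = 1
x=6: V̂ = 0.3 + 4.4·6 = 26.7; r = 27.2 − 26.7 = 0.5
x=7: V̂ = 0.3 + 4.4·7 = 31.1; r = 29.1 − 31.1 = -2
x=8: V̂ = 0.3 + 4.4·8 = 35.5; r = 38 − 35.5 = 2.5
x=9: V̂ = 0.3 + 4.4·9 = 39.9; r = 37.9 − 39.9 = -2
x=10: V̂ = 0.3 + 4.4·10 = 44.3; r = 44.3 − 44.3 = 0
x=11: V̂ = 0.3 + 4.4·11 = 48.7; r = 47.7 − 48.7 = -1
x=12: V̂ = 0.3 + 4.4·12 = 53.1; r = 51.1 − 53.1 = -2
x=13: V̂ = 0.3 + 4.4·13 = 57.5; r = 60.5 − 57.5 = 3
SSE = 0 + 1 + 0.25 + 4 + 6.25 + 4 + 0 + 1 + 4 + 9 = 29.5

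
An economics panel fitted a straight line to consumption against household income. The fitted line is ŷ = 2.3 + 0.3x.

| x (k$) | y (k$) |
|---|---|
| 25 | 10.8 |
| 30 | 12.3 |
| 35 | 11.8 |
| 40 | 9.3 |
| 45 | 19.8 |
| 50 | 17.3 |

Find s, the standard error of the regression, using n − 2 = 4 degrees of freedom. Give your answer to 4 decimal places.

s = 3.3166

x=25: ŷ = 2.3 + 0.3·25 = 9.8; e = 10.8 − 9.8 = 1
x=30: ŷ = 2.3 + 0.3·30 = 11.3; e = 12.3 − 11.3 = 1
x=35: ŷ = 2.3 + 0.3·35 = 12.8; e = 11.8 − 12.8 = -1
x=40: ŷ = 2.3 + 0.3·40 = 14.3; e = 9.3 − 14.3 = -5
x=45: ŷ = 2.3 + 0.3·45 = 15.8; e = 19.8 − 15.8 = 4
x=50: ŷ = 2.3 + 0.3·50 = 17.3; e = 17.3 − 17.3 = 0
SSE = 1 + 1 + 1 + 25 + 16 + 0 = 44
s = √(44/4) = √11 ≈ 3.3166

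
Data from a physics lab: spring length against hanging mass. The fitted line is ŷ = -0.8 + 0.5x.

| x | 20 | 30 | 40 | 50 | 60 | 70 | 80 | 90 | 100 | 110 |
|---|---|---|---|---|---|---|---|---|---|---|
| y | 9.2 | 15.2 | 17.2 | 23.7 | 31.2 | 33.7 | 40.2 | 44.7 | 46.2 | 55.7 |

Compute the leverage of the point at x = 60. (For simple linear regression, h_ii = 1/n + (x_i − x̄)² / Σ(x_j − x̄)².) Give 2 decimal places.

x̄ = (20 + 30 + 40 + 50 + 60 + 70 + 80 + 90 + 100 + 110)/10 = 65
Σ(x − x̄)² = 2025 + 1225 + 625 + 225 + 25 + 25 + 225 + 625 + 1225 + 2025 = 8250
h = 1/10 + (-5)²/8250 = 0.1 + 0.0030303 = 0.10

h = 0.10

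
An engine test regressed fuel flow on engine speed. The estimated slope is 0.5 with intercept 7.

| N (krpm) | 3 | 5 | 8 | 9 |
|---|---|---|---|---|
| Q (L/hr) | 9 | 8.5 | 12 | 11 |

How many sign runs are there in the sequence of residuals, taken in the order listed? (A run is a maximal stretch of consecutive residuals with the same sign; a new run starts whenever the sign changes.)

4 runs

N=3: ŷ = 7 + 0.5·3 = 8.5; e = 9 − 8.5 = 0.5
N=5: ŷ = 7 + 0.5·5 = 9.5; e = 8.5 − 9.5 = -1
N=8: ŷ = 7 + 0.5·8 = 11; e = 12 − 11 = 1
N=9: ŷ = 7 + 0.5·9 = 11.5; e = 11 − 11.5 = -0.5
Signs: + − + −
Runs: +×1, −×1, +×1, −×1 → 4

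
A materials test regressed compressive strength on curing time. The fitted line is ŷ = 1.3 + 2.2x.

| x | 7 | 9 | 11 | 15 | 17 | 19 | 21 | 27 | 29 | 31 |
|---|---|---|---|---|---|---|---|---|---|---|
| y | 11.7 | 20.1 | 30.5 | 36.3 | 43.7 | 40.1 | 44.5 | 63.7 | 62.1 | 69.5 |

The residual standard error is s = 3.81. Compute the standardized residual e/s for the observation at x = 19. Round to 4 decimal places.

-0.7874

ŷ = 1.3 + 2.2·19 = 43.1
e = 40.1 − 43.1 = -3
e/s = -3 / 3.81 = -0.7874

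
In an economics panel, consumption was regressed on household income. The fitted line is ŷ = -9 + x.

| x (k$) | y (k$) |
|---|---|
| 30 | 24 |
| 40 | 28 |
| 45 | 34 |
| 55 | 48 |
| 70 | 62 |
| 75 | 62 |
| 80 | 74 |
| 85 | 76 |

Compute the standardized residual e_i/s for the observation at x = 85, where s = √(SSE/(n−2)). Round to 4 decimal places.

x=30: ŷ = -9 + 30 = 21; e = 24 − 21 = 3
x=40: ŷ = -9 + 40 = 31; e = 28 − 31 = -3
x=45: ŷ = -9 + 45 = 36; e = 34 − 36 = -2
x=55: ŷ = -9 + 55 = 46; e = 48 − 46 = 2
x=70: ŷ = -9 + 70 = 61; e = 62 − 61 = 1
x=75: ŷ = -9 + 75 = 66; e = 62 − 66 = -4
x=80: ŷ = -9 + 80 = 71; e = 74 − 71 = 3
x=85: ŷ = -9 + 85 = 76; e = 76 − 76 = 0
SSE = 9 + 9 + 4 + 4 + 1 + 16 + 9 + 0 = 52
s = √(52/6) = 2.94392
e/s = 0 / 2.94392 = 0.0000

0.0000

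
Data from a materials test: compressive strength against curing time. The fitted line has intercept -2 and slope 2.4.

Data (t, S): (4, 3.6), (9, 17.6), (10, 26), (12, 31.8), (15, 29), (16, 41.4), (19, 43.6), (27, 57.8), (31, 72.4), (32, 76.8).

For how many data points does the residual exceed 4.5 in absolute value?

4

t=4: ŷ = -2 + 2.4·4 = 7.6; r = 3.6 − 7.6 = -4
t=9: ŷ = -2 + 2.4·9 = 19.6; r = 17.6 − 19.6 = -2
t=10: ŷ = -2 + 2.4·10 = 22; r = 26 − 22 = 4
t=12: ŷ = -2 + 2.4·12 = 26.8; r = 31.8 − 26.8 = 5
t=15: ŷ = -2 + 2.4·15 = 34; r = 29 − 34 = -5
t=16: ŷ = -2 + 2.4·16 = 36.4; r = 41.4 − 36.4 = 5
t=19: ŷ = -2 + 2.4·19 = 43.6; r = 43.6 − 43.6 = 0
t=27: ŷ = -2 + 2.4·27 = 62.8; r = 57.8 − 62.8 = -5
t=31: ŷ = -2 + 2.4·31 = 72.4; r = 72.4 − 72.4 = 0
t=32: ŷ = -2 + 2.4·32 = 74.8; r = 76.8 − 74.8 = 2
|r| > 4.5: t=12 (|r|=5), t=15 (|r|=5), t=16 (|r|=5), t=27 (|r|=5) → 4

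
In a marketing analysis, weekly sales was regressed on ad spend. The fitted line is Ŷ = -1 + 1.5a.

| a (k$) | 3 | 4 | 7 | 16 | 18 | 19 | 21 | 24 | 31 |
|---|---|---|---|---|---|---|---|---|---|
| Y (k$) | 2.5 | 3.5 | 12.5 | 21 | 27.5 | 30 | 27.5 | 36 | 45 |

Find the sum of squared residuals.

SSE = 35

a=3: Ŷ = -1 + 1.5·3 = 3.5; e = 2.5 − 3.5 = -1
a=4: Ŷ = -1 + 1.5·4 = 5; e = 3.5 − 5 = -1.5
a=7: Ŷ = -1 + 1.5·7 = 9.5; e = 12.5 − 9.5 = 3
a=16: Ŷ = -1 + 1.5·16 = 23; e = 21 − 23 = -2
a=18: Ŷ = -1 + 1.5·18 = 26; e = 27.5 − 26 = 1.5
a=19: Ŷ = -1 + 1.5·19 = 27.5; e = 30 − 27.5 = 2.5
a=21: Ŷ = -1 + 1.5·21 = 30.5; e = 27.5 − 30.5 = -3
a=24: Ŷ = -1 + 1.5·24 = 35; e = 36 − 35 = 1
a=31: Ŷ = -1 + 1.5·31 = 45.5; e = 45 − 45.5 = -0.5
SSE = 1 + 2.25 + 9 + 4 + 2.25 + 6.25 + 9 + 1 + 0.25 = 35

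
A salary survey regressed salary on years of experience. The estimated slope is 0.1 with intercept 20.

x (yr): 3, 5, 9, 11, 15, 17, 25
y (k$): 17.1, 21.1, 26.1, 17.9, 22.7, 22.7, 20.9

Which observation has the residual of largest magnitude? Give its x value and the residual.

x=3: ŷ = 20 + 0.1·3 = 20.3; r = 17.1 − 20.3 = -3.2
x=5: ŷ = 20 + 0.1·5 = 20.5; r = 21.1 − 20.5 = 0.6
x=9: ŷ = 20 + 0.1·9 = 20.9; r = 26.1 − 20.9 = 5.2
x=11: ŷ = 20 + 0.1·11 = 21.1; r = 17.9 − 21.1 = -3.2
x=15: ŷ = 20 + 0.1·15 = 21.5; r = 22.7 − 21.5 = 1.2
x=17: ŷ = 20 + 0.1·17 = 21.7; r = 22.7 − 21.7 = 1
x=25: ŷ = 20 + 0.1·25 = 22.5; r = 20.9 − 22.5 = -1.6
Largest |r| is 5.2 at x = 9, residual 5.2.

x = 9, r = 5.2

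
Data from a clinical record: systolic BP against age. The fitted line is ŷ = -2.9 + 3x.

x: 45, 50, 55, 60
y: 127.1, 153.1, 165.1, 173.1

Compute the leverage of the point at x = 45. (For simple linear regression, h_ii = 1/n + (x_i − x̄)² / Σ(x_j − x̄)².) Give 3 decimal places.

h = 0.700

x̄ = (45 + 50 + 55 + 60)/4 = 52.5
Σ(x − x̄)² = 56.25 + 6.25 + 6.25 + 56.25 = 125
h = 1/4 + (-7.5)²/125 = 0.25 + 0.45 = 0.700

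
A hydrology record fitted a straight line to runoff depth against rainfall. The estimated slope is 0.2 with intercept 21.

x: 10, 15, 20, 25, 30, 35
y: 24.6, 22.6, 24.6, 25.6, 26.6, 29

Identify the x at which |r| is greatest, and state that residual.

x = 10, r = 1.6

x=10: ŷ = 21 + 0.2·10 = 23; r = 24.6 − 23 = 1.6
x=15: ŷ = 21 + 0.2·15 = 24; r = 22.6 − 24 = -1.4
x=20: ŷ = 21 + 0.2·20 = 25; r = 24.6 − 25 = -0.4
x=25: ŷ = 21 + 0.2·25 = 26; r = 25.6 − 26 = -0.4
x=30: ŷ = 21 + 0.2·30 = 27; r = 26.6 − 27 = -0.4
x=35: ŷ = 21 + 0.2·35 = 28; r = 29 − 28 = 1
Largest |r| is 1.6 at x = 10, residual 1.6.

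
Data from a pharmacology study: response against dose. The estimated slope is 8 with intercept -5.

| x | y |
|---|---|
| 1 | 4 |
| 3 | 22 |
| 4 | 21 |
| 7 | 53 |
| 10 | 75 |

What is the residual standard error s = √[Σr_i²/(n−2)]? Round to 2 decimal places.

s = 4.08

x=1: ŷ = -5 + 8·1 = 3; r = 4 − 3 = 1
x=3: ŷ = -5 + 8·3 = 19; r = 22 − 19 = 3
x=4: ŷ = -5 + 8·4 = 27; r = 21 − 27 = -6
x=7: ŷ = -5 + 8·7 = 51; r = 53 − 51 = 2
x=10: ŷ = -5 + 8·10 = 75; r = 75 − 75 = 0
SSE = 1 + 9 + 36 + 4 + 0 = 50
s = √(50/3) = √16.6667 ≈ 4.08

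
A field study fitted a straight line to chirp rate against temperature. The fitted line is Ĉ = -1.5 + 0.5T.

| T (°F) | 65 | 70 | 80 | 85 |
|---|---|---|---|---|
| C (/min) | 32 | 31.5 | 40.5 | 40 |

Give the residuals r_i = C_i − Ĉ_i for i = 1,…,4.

T=65: Ĉ = -1.5 + 0.5·65 = 31; r = 32 − 31 = 1
T=70: Ĉ = -1.5 + 0.5·70 = 33.5; r = 31.5 − 33.5 = -2
T=80: Ĉ = -1.5 + 0.5·80 = 38.5; r = 40.5 − 38.5 = 2
T=85: Ĉ = -1.5 + 0.5·85 = 41; r = 40 − 41 = -1

1, -2, 2, -1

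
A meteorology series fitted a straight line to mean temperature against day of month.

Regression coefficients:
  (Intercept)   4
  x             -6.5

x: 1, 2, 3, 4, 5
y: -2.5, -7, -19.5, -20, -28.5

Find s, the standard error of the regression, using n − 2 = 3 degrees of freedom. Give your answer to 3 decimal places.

s = 2.828

x=1: ŷ = 4 − 6.5·1 = -2.5; e = -2.5 − (-2.5) = 0
x=2: ŷ = 4 − 6.5·2 = -9; e = -7 − (-9) = 2
x=3: ŷ = 4 − 6.5·3 = -15.5; e = -19.5 − (-15.5) = -4
x=4: ŷ = 4 − 6.5·4 = -22; e = -20 − (-22) = 2
x=5: ŷ = 4 − 6.5·5 = -28.5; e = -28.5 − (-28.5) = 0
SSE = 0 + 4 + 16 + 4 + 0 = 24
s = √(24/3) = √8 ≈ 2.828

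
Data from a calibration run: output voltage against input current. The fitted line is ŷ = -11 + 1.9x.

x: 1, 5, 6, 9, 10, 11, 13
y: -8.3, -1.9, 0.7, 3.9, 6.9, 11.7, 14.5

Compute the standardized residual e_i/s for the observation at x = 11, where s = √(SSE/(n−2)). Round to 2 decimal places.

1.22

x=1: ŷ = -11 + 1.9·1 = -9.1; e = -8.3 − (-9.1) = 0.8
x=5: ŷ = -11 + 1.9·5 = -1.5; e = -1.9 − (-1.5) = -0.4
x=6: ŷ = -11 + 1.9·6 = 0.4; e = 0.7 − 0.4 = 0.3
x=9: ŷ = -11 + 1.9·9 = 6.1; e = 3.9 − 6.1 = -2.2
x=10: ŷ = -11 + 1.9·10 = 8; e = 6.9 − 8 = -1.1
x=11: ŷ = -11 + 1.9·11 = 9.9; e = 11.7 − 9.9 = 1.8
x=13: ŷ = -11 + 1.9·13 = 13.7; e = 14.5 − 13.7 = 0.8
SSE = 0.64 + 0.16 + 0.09 + 4.84 + 1.21 + 3.24 + 0.64 = 10.82
s = √(10.82/5) = 1.47105
e/s = 1.8 / 1.47105 = 1.22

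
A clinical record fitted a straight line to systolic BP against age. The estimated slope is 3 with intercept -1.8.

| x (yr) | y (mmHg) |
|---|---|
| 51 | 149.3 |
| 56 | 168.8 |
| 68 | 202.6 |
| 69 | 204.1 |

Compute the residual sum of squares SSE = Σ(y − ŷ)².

SSE = 11.74

x=51: ŷ = -1.8 + 3·51 = 151.2; e = 149.3 − 151.2 = -1.9
x=56: ŷ = -1.8 + 3·56 = 166.2; e = 168.8 − 166.2 = 2.6
x=68: ŷ = -1.8 + 3·68 = 202.2; e = 202.6 − 202.2 = 0.4
x=69: ŷ = -1.8 + 3·69 = 205.2; e = 204.1 − 205.2 = -1.1
SSE = 3.61 + 6.76 + 0.16 + 1.21 = 11.74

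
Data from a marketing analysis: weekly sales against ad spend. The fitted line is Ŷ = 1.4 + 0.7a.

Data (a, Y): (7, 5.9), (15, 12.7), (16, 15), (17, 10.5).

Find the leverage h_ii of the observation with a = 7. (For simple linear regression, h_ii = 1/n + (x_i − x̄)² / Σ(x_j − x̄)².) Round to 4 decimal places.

h = 0.9761

ā = (7 + 15 + 16 + 17)/4 = 13.75
Σ(a − ā)² = 45.5625 + 1.5625 + 5.0625 + 10.5625 = 62.75
h = 1/4 + (-6.75)²/62.75 = 0.25 + 0.726096 = 0.9761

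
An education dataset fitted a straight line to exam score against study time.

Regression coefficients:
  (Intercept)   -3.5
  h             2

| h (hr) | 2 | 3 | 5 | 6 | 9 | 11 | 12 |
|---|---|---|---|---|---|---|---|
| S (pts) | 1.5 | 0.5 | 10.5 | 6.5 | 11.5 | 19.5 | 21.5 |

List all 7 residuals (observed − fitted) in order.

1, -2, 4, -2, -3, 1, 1

h=2: Ŝ = -3.5 + 2·2 = 0.5; e = 1.5 − 0.5 = 1
h=3: Ŝ = -3.5 + 2·3 = 2.5; e = 0.5 − 2.5 = -2
h=5: Ŝ = -3.5 + 2·5 = 6.5; e = 10.5 − 6.5 = 4
h=6: Ŝ = -3.5 + 2·6 = 8.5; e = 6.5 − 8.5 = -2
h=9: Ŝ = -3.5 + 2·9 = 14.5; e = 11.5 − 14.5 = -3
h=11: Ŝ = -3.5 + 2·11 = 18.5; e = 19.5 − 18.5 = 1
h=12: Ŝ = -3.5 + 2·12 = 20.5; e = 21.5 − 20.5 = 1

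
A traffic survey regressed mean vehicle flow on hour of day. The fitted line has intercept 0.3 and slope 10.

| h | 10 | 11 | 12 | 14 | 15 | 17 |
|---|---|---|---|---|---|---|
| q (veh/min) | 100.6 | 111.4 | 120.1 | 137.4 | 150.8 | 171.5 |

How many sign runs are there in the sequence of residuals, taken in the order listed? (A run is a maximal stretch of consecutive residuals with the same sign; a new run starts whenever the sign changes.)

h=10: ŷ = 0.3 + 10·10 = 100.3; r = 100.6 − 100.3 = 0.3
h=11: ŷ = 0.3 + 10·11 = 110.3; r = 111.4 − 110.3 = 1.1
h=12: ŷ = 0.3 + 10·12 = 120.3; r = 120.1 − 120.3 = -0.2
h=14: ŷ = 0.3 + 10·14 = 140.3; r = 137.4 − 140.3 = -2.9
h=15: ŷ = 0.3 + 10·15 = 150.3; r = 150.8 − 150.3 = 0.5
h=17: ŷ = 0.3 + 10·17 = 170.3; r = 171.5 − 170.3 = 1.2
Signs: + + − − + +
Runs: +×2, −×2, +×2 → 3

3 runs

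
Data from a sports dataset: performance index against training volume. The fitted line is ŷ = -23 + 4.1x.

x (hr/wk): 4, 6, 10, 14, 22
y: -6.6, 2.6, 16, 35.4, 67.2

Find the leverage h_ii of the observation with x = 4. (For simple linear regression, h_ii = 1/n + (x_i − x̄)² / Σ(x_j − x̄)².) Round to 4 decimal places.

h = 0.4531

x̄ = (4 + 6 + 10 + 14 + 22)/5 = 11.2
Σ(x − x̄)² = 51.84 + 27.04 + 1.44 + 7.84 + 116.64 = 204.8
h = 1/5 + (-7.2)²/204.8 = 0.2 + 0.253125 = 0.4531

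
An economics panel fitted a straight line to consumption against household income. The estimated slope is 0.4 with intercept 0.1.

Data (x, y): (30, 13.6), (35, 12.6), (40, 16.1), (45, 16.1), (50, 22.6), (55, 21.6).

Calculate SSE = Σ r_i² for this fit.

SSE = 15

x=30: ŷ = 0.1 + 0.4·30 = 12.1; r = 13.6 − 12.1 = 1.5
x=35: ŷ = 0.1 + 0.4·35 = 14.1; r = 12.6 − 14.1 = -1.5
x=40: ŷ = 0.1 + 0.4·40 = 16.1; r = 16.1 − 16.1 = 0
x=45: ŷ = 0.1 + 0.4·45 = 18.1; r = 16.1 − 18.1 = -2
x=50: ŷ = 0.1 + 0.4·50 = 20.1; r = 22.6 − 20.1 = 2.5
x=55: ŷ = 0.1 + 0.4·55 = 22.1; r = 21.6 − 22.1 = -0.5
SSE = 2.25 + 2.25 + 0 + 4 + 6.25 + 0.25 = 15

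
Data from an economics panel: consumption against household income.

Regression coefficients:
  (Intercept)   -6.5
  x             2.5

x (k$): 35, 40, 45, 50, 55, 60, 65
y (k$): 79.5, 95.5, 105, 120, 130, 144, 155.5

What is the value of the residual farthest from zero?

x=35: ŷ = -6.5 + 2.5·35 = 81; e = 79.5 − 81 = -1.5
x=40: ŷ = -6.5 + 2.5·40 = 93.5; e = 95.5 − 93.5 = 2
x=45: ŷ = -6.5 + 2.5·45 = 106; e = 105 − 106 = -1
x=50: ŷ = -6.5 + 2.5·50 = 118.5; e = 120 − 118.5 = 1.5
x=55: ŷ = -6.5 + 2.5·55 = 131; e = 130 − 131 = -1
x=60: ŷ = -6.5 + 2.5·60 = 143.5; e = 144 − 143.5 = 0.5
x=65: ŷ = -6.5 + 2.5·65 = 156; e = 155.5 − 156 = -0.5
Largest |e| is 2 at x = 40, residual 2.

e = 2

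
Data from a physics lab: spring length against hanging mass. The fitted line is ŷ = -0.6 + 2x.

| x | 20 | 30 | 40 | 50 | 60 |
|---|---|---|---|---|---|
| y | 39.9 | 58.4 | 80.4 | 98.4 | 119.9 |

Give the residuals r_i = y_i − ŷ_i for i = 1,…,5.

x=20: ŷ = -0.6 + 2·20 = 39.4; r = 39.9 − 39.4 = 0.5
x=30: ŷ = -0.6 + 2·30 = 59.4; r = 58.4 − 59.4 = -1
x=40: ŷ = -0.6 + 2·40 = 79.4; r = 80.4 − 79.4 = 1
x=50: ŷ = -0.6 + 2·50 = 99.4; r = 98.4 − 99.4 = -1
x=60: ŷ = -0.6 + 2·60 = 119.4; r = 119.9 − 119.4 = 0.5

0.5, -1, 1, -1, 0.5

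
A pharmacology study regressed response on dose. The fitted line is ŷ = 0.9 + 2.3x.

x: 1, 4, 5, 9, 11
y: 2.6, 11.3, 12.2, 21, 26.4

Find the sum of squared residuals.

x=1: ŷ = 0.9 + 2.3·1 = 3.2; e = 2.6 − 3.2 = -0.6
x=4: ŷ = 0.9 + 2.3·4 = 10.1; e = 11.3 − 10.1 = 1.2
x=5: ŷ = 0.9 + 2.3·5 = 12.4; e = 12.2 − 12.4 = -0.2
x=9: ŷ = 0.9 + 2.3·9 = 21.6; e = 21 − 21.6 = -0.6
x=11: ŷ = 0.9 + 2.3·11 = 26.2; e = 26.4 − 26.2 = 0.2
SSE = 0.36 + 1.44 + 0.04 + 0.36 + 0.04 = 2.24

SSE = 2.24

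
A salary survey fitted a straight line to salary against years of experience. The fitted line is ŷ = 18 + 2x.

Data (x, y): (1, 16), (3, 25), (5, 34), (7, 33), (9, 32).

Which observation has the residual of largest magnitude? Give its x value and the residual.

x=1: ŷ = 18 + 2·1 = 20; e = 16 − 20 = -4
x=3: ŷ = 18 + 2·3 = 24; e = 25 − 24 = 1
x=5: ŷ = 18 + 2·5 = 28; e = 34 − 28 = 6
x=7: ŷ = 18 + 2·7 = 32; e = 33 − 32 = 1
x=9: ŷ = 18 + 2·9 = 36; e = 32 − 36 = -4
Largest |e| is 6 at x = 5, residual 6.

x = 5, e = 6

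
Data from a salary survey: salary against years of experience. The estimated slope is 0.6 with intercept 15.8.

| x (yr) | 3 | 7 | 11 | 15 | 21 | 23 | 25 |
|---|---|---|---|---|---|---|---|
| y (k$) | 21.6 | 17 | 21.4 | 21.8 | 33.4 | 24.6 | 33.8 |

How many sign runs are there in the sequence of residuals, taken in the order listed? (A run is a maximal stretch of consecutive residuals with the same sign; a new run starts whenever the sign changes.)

5 runs

x=3: ŷ = 15.8 + 0.6·3 = 17.6; e = 21.6 − 17.6 = 4
x=7: ŷ = 15.8 + 0.6·7 = 20; e = 17 − 20 = -3
x=11: ŷ = 15.8 + 0.6·11 = 22.4; e = 21.4 − 22.4 = -1
x=15: ŷ = 15.8 + 0.6·15 = 24.8; e = 21.8 − 24.8 = -3
x=21: ŷ = 15.8 + 0.6·21 = 28.4; e = 33.4 − 28.4 = 5
x=23: ŷ = 15.8 + 0.6·23 = 29.6; e = 24.6 − 29.6 = -5
x=25: ŷ = 15.8 + 0.6·25 = 30.8; e = 33.8 − 30.8 = 3
Signs: + − − − + − +
Runs: +×1, −×3, +×1, −×1, +×1 → 5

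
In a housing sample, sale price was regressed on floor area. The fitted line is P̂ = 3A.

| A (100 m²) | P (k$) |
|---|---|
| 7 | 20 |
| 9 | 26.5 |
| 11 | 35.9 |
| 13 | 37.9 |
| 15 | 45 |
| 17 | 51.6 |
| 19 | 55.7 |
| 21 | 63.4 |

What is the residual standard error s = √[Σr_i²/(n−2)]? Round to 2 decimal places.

A=7: P̂ = 3·7 = 21; r = 20 − 21 = -1
A=9: P̂ = 3·9 = 27; r = 26.5 − 27 = -0.5
A=11: P̂ = 3·11 = 33; r = 35.9 − 33 = 2.9
A=13: P̂ = 3·13 = 39; r = 37.9 − 39 = -1.1
A=15: P̂ = 3·15 = 45; r = 45 − 45 = 0
A=17: P̂ = 3·17 = 51; r = 51.6 − 51 = 0.6
A=19: P̂ = 3·19 = 57; r = 55.7 − 57 = -1.3
A=21: P̂ = 3·21 = 63; r = 63.4 − 63 = 0.4
SSE = 1 + 0.25 + 8.41 + 1.21 + 0 + 0.36 + 1.69 + 0.16 = 13.08
s = √(13.08/6) = √2.18 ≈ 1.48

s = 1.48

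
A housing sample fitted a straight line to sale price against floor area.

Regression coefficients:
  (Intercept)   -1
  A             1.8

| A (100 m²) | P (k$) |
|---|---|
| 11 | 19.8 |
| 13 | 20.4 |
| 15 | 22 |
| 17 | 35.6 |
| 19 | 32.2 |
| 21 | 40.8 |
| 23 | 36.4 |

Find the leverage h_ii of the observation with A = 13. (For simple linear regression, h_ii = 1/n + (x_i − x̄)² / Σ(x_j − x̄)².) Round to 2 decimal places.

h = 0.29

Ā = (11 + 13 + 15 + 17 + 19 + 21 + 23)/7 = 17
Σ(A − Ā)² = 36 + 16 + 4 + 0 + 4 + 16 + 36 = 112
h = 1/7 + (-4)²/112 = 0.142857 + 0.142857 = 0.29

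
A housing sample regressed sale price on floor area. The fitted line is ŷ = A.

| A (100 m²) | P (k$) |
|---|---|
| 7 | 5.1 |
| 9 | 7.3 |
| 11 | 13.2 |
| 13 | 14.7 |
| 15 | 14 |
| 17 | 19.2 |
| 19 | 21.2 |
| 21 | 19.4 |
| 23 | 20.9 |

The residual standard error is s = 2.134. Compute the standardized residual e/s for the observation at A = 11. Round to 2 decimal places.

ŷ = 11 = 11
e = 13.2 − 11 = 2.2
e/s = 2.2 / 2.134 = 1.03

1.03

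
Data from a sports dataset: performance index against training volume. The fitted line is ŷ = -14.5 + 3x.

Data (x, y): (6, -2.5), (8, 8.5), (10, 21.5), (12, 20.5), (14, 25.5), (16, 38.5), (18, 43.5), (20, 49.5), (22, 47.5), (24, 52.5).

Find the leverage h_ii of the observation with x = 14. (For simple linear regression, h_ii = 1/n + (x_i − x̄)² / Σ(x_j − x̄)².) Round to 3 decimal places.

x̄ = (6 + 8 + 10 + 12 + 14 + 16 + 18 + 20 + 22 + 24)/10 = 15
Σ(x − x̄)² = 81 + 49 + 25 + 9 + 1 + 1 + 9 + 25 + 49 + 81 = 330
h = 1/10 + (-1)²/330 = 0.1 + 0.0030303 = 0.103

h = 0.103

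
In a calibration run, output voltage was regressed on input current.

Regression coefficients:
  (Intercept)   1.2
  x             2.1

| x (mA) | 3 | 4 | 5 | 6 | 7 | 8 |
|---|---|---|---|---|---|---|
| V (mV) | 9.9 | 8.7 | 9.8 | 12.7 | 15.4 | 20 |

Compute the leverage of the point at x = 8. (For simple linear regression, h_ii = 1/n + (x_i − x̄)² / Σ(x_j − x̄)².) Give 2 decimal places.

x̄ = (3 + 4 + 5 + 6 + 7 + 8)/6 = 5.5
Σ(x − x̄)² = 6.25 + 2.25 + 0.25 + 0.25 + 2.25 + 6.25 = 17.5
h = 1/6 + (2.5)²/17.5 = 0.166667 + 0.357143 = 0.52

h = 0.52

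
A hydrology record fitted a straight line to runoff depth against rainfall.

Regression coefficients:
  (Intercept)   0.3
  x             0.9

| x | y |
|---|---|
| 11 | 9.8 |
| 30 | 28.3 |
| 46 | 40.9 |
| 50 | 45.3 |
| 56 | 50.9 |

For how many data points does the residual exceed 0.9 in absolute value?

x=11: ŷ = 0.3 + 0.9·11 = 10.2; r = 9.8 − 10.2 = -0.4
x=30: ŷ = 0.3 + 0.9·30 = 27.3; r = 28.3 − 27.3 = 1
x=46: ŷ = 0.3 + 0.9·46 = 41.7; r = 40.9 − 41.7 = -0.8
x=50: ŷ = 0.3 + 0.9·50 = 45.3; r = 45.3 − 45.3 = 0
x=56: ŷ = 0.3 + 0.9·56 = 50.7; r = 50.9 − 50.7 = 0.2
|r| > 0.9: x=30 (|r|=1) → 1

1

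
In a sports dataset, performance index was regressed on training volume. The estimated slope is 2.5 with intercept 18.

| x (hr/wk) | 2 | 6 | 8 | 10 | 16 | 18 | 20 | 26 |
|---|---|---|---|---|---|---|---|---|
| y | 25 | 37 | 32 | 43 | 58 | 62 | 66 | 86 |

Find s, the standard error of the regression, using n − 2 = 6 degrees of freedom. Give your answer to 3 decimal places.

s = 3.416

x=2: ŷ = 18 + 2.5·2 = 23; r = 25 − 23 = 2
x=6: ŷ = 18 + 2.5·6 = 33; r = 37 − 33 = 4
x=8: ŷ = 18 + 2.5·8 = 38; r = 32 − 38 = -6
x=10: ŷ = 18 + 2.5·10 = 43; r = 43 − 43 = 0
x=16: ŷ = 18 + 2.5·16 = 58; r = 58 − 58 = 0
x=18: ŷ = 18 + 2.5·18 = 63; r = 62 − 63 = -1
x=20: ŷ = 18 + 2.5·20 = 68; r = 66 − 68 = -2
x=26: ŷ = 18 + 2.5·26 = 83; r = 86 − 83 = 3
SSE = 4 + 16 + 36 + 0 + 0 + 1 + 4 + 9 = 70
s = √(70/6) = √11.6667 ≈ 3.416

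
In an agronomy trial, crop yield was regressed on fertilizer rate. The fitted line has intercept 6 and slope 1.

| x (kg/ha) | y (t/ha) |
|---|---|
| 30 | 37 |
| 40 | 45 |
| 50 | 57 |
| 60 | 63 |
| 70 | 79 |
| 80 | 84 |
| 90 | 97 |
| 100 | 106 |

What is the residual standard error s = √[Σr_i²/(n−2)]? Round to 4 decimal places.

x=30: ŷ = 6 + 30 = 36; r = 37 − 36 = 1
x=40: ŷ = 6 + 40 = 46; r = 45 − 46 = -1
x=50: ŷ = 6 + 50 = 56; r = 57 − 56 = 1
x=60: ŷ = 6 + 60 = 66; r = 63 − 66 = -3
x=70: ŷ = 6 + 70 = 76; r = 79 − 76 = 3
x=80: ŷ = 6 + 80 = 86; r = 84 − 86 = -2
x=90: ŷ = 6 + 90 = 96; r = 97 − 96 = 1
x=100: ŷ = 6 + 100 = 106; r = 106 − 106 = 0
SSE = 1 + 1 + 1 + 9 + 9 + 4 + 1 + 0 = 26
s = √(26/6) = √4.33333 ≈ 2.0817

s = 2.0817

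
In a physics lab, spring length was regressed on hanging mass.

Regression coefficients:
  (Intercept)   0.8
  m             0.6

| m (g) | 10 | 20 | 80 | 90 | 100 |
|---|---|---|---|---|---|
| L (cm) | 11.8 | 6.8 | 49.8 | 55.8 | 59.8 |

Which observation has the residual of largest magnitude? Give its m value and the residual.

m = 20, e = -6

m=10: L̂ = 0.8 + 0.6·10 = 6.8; e = 11.8 − 6.8 = 5
m=20: L̂ = 0.8 + 0.6·20 = 12.8; e = 6.8 − 12.8 = -6
m=80: L̂ = 0.8 + 0.6·80 = 48.8; e = 49.8 − 48.8 = 1
m=90: L̂ = 0.8 + 0.6·90 = 54.8; e = 55.8 − 54.8 = 1
m=100: L̂ = 0.8 + 0.6·100 = 60.8; e = 59.8 − 60.8 = -1
Largest |e| is 6 at m = 20, residual -6.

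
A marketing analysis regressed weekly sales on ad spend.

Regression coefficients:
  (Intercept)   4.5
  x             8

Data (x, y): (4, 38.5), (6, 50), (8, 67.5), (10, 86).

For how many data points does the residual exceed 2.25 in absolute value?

x=4: ŷ = 4.5 + 8·4 = 36.5; r = 38.5 − 36.5 = 2
x=6: ŷ = 4.5 + 8·6 = 52.5; r = 50 − 52.5 = -2.5
x=8: ŷ = 4.5 + 8·8 = 68.5; r = 67.5 − 68.5 = -1
x=10: ŷ = 4.5 + 8·10 = 84.5; r = 86 − 84.5 = 1.5
|r| > 2.25: x=6 (|r|=2.5) → 1

1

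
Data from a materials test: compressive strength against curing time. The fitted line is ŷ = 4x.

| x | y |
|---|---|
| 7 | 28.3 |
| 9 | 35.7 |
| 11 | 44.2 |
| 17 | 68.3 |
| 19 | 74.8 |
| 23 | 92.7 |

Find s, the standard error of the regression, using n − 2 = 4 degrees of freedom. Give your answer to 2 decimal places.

x=7: ŷ = 4·7 = 28; e = 28.3 − 28 = 0.3
x=9: ŷ = 4·9 = 36; e = 35.7 − 36 = -0.3
x=11: ŷ = 4·11 = 44; e = 44.2 − 44 = 0.2
x=17: ŷ = 4·17 = 68; e = 68.3 − 68 = 0.3
x=19: ŷ = 4·19 = 76; e = 74.8 − 76 = -1.2
x=23: ŷ = 4·23 = 92; e = 92.7 − 92 = 0.7
SSE = 0.09 + 0.09 + 0.04 + 0.09 + 1.44 + 0.49 = 2.24
s = √(2.24/4) = √0.56 ≈ 0.75

s = 0.75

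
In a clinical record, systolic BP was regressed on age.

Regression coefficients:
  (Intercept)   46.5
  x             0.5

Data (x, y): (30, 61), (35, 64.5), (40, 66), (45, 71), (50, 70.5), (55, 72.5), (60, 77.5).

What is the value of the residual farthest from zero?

e = 2

x=30: ŷ = 46.5 + 0.5·30 = 61.5; e = 61 − 61.5 = -0.5
x=35: ŷ = 46.5 + 0.5·35 = 64; e = 64.5 − 64 = 0.5
x=40: ŷ = 46.5 + 0.5·40 = 66.5; e = 66 − 66.5 = -0.5
x=45: ŷ = 46.5 + 0.5·45 = 69; e = 71 − 69 = 2
x=50: ŷ = 46.5 + 0.5·50 = 71.5; e = 70.5 − 71.5 = -1
x=55: ŷ = 46.5 + 0.5·55 = 74; e = 72.5 − 74 = -1.5
x=60: ŷ = 46.5 + 0.5·60 = 76.5; e = 77.5 − 76.5 = 1
Largest |e| is 2 at x = 45, residual 2.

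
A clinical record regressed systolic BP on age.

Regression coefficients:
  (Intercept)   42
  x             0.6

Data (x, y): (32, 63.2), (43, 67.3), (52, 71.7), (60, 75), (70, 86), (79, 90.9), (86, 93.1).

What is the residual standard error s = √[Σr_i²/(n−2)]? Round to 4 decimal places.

x=32: ŷ = 42 + 0.6·32 = 61.2; r = 63.2 − 61.2 = 2
x=43: ŷ = 42 + 0.6·43 = 67.8; r = 67.3 − 67.8 = -0.5
x=52: ŷ = 42 + 0.6·52 = 73.2; r = 71.7 − 73.2 = -1.5
x=60: ŷ = 42 + 0.6·60 = 78; r = 75 − 78 = -3
x=70: ŷ = 42 + 0.6·70 = 84; r = 86 − 84 = 2
x=79: ŷ = 42 + 0.6·79 = 89.4; r = 90.9 − 89.4 = 1.5
x=86: ŷ = 42 + 0.6·86 = 93.6; r = 93.1 − 93.6 = -0.5
SSE = 4 + 0.25 + 2.25 + 9 + 4 + 2.25 + 0.25 = 22
s = √(22/5) = √4.4 ≈ 2.0976

s = 2.0976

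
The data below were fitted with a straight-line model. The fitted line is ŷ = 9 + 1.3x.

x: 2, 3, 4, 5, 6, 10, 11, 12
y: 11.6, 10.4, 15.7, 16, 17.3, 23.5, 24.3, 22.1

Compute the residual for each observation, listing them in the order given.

0, -2.5, 1.5, 0.5, 0.5, 1.5, 1, -2.5

x=2: ŷ = 9 + 1.3·2 = 11.6; e = 11.6 − 11.6 = 0
x=3: ŷ = 9 + 1.3·3 = 12.9; e = 10.4 − 12.9 = -2.5
x=4: ŷ = 9 + 1.3·4 = 14.2; e = 15.7 − 14.2 = 1.5
x=5: ŷ = 9 + 1.3·5 = 15.5; e = 16 − 15.5 = 0.5
x=6: ŷ = 9 + 1.3·6 = 16.8; e = 17.3 − 16.8 = 0.5
x=10: ŷ = 9 + 1.3·10 = 22; e = 23.5 − 22 = 1.5
x=11: ŷ = 9 + 1.3·11 = 23.3; e = 24.3 − 23.3 = 1
x=12: ŷ = 9 + 1.3·12 = 24.6; e = 22.1 − 24.6 = -2.5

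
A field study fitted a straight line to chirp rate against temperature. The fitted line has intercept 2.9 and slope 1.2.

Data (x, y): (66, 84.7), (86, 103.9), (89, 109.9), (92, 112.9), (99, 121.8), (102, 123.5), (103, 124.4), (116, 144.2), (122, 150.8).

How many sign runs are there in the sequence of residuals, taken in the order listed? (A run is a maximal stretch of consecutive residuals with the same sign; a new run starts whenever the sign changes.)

x=66: ŷ = 2.9 + 1.2·66 = 82.1; e = 84.7 − 82.1 = 2.6
x=86: ŷ = 2.9 + 1.2·86 = 106.1; e = 103.9 − 106.1 = -2.2
x=89: ŷ = 2.9 + 1.2·89 = 109.7; e = 109.9 − 109.7 = 0.2
x=92: ŷ = 2.9 + 1.2·92 = 113.3; e = 112.9 − 113.3 = -0.4
x=99: ŷ = 2.9 + 1.2·99 = 121.7; e = 121.8 − 121.7 = 0.1
x=102: ŷ = 2.9 + 1.2·102 = 125.3; e = 123.5 − 125.3 = -1.8
x=103: ŷ = 2.9 + 1.2·103 = 126.5; e = 124.4 − 126.5 = -2.1
x=116: ŷ = 2.9 + 1.2·116 = 142.1; e = 144.2 − 142.1 = 2.1
x=122: ŷ = 2.9 + 1.2·122 = 149.3; e = 150.8 − 149.3 = 1.5
Signs: + − + − + − − + +
Runs: +×1, −×1, +×1, −×1, +×1, −×2, +×2 → 7

7 runs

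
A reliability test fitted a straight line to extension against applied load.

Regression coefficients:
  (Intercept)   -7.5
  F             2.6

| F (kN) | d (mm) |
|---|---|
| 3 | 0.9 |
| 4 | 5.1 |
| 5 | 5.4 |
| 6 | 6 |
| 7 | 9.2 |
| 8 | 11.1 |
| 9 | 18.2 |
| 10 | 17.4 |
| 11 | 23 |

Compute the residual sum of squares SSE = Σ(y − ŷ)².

SSE = 26.82

F=3: d̂ = -7.5 + 2.6·3 = 0.3; e = 0.9 − 0.3 = 0.6
F=4: d̂ = -7.5 + 2.6·4 = 2.9; e = 5.1 − 2.9 = 2.2
F=5: d̂ = -7.5 + 2.6·5 = 5.5; e = 5.4 − 5.5 = -0.1
F=6: d̂ = -7.5 + 2.6·6 = 8.1; e = 6 − 8.1 = -2.1
F=7: d̂ = -7.5 + 2.6·7 = 10.7; e = 9.2 − 10.7 = -1.5
F=8: d̂ = -7.5 + 2.6·8 = 13.3; e = 11.1 − 13.3 = -2.2
F=9: d̂ = -7.5 + 2.6·9 = 15.9; e = 18.2 − 15.9 = 2.3
F=10: d̂ = -7.5 + 2.6·10 = 18.5; e = 17.4 − 18.5 = -1.1
F=11: d̂ = -7.5 + 2.6·11 = 21.1; e = 23 − 21.1 = 1.9
SSE = 0.36 + 4.84 + 0.01 + 4.41 + 2.25 + 4.84 + 5.29 + 1.21 + 3.61 = 26.82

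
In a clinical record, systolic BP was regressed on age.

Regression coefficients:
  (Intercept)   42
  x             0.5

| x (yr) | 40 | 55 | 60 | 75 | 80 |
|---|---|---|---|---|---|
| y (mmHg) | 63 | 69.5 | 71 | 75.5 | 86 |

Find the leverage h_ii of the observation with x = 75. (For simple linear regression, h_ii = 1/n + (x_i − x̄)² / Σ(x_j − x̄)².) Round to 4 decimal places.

h = 0.3641

x̄ = (40 + 55 + 60 + 75 + 80)/5 = 62
Σ(x − x̄)² = 484 + 49 + 4 + 169 + 324 = 1030
h = 1/5 + (13)²/1030 = 0.2 + 0.164078 = 0.3641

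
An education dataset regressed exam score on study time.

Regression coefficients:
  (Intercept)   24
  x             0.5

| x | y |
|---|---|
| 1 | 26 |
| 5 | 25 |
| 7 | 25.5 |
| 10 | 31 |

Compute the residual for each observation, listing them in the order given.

x=1: ŷ = 24 + 0.5·1 = 24.5; e = 26 − 24.5 = 1.5
x=5: ŷ = 24 + 0.5·5 = 26.5; e = 25 − 26.5 = -1.5
x=7: ŷ = 24 + 0.5·7 = 27.5; e = 25.5 − 27.5 = -2
x=10: ŷ = 24 + 0.5·10 = 29; e = 31 − 29 = 2

1.5, -1.5, -2, 2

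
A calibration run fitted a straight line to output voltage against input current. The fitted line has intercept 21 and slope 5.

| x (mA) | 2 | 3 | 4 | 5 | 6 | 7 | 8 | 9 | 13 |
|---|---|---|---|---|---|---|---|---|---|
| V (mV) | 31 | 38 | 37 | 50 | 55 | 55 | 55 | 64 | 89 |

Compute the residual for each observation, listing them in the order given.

0, 2, -4, 4, 4, -1, -6, -2, 3

x=2: ŷ = 21 + 5·2 = 31; e = 31 − 31 = 0
x=3: ŷ = 21 + 5·3 = 36; e = 38 − 36 = 2
x=4: ŷ = 21 + 5·4 = 41; e = 37 − 41 = -4
x=5: ŷ = 21 + 5·5 = 46; e = 50 − 46 = 4
x=6: ŷ = 21 + 5·6 = 51; e = 55 − 51 = 4
x=7: ŷ = 21 + 5·7 = 56; e = 55 − 56 = -1
x=8: ŷ = 21 + 5·8 = 61; e = 55 − 61 = -6
x=9: ŷ = 21 + 5·9 = 66; e = 64 − 66 = -2
x=13: ŷ = 21 + 5·13 = 86; e = 89 − 86 = 3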